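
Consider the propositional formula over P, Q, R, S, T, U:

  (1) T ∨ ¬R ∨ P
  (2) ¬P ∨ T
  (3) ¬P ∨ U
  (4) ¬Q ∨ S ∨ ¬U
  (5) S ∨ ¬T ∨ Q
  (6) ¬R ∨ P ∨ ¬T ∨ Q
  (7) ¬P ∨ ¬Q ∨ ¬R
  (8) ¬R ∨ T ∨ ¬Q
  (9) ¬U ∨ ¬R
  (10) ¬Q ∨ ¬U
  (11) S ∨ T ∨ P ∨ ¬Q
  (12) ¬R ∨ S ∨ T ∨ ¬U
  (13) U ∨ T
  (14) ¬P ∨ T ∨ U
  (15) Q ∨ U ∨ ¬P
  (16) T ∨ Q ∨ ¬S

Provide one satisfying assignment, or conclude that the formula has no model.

Case P = False:
Case T = True:
Case S = False:
From the singleton clause (Q), Q = True.
From the singleton clause (¬U), U = False.
All clauses hold; R can take either value.

P ↦ False,  Q ↦ True,  R ↦ False,  S ↦ False,  T ↦ True,  U ↦ False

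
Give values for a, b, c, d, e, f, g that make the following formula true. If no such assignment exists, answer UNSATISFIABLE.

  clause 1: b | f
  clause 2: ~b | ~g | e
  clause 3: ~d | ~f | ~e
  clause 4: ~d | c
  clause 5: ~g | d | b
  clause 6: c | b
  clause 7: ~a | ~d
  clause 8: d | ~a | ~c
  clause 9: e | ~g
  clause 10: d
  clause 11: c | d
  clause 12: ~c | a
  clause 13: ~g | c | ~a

(d) alone gives d = 1.
(c) alone gives c = 1.
(~a) alone gives a = 0.
That conflicts with the unit clause (a).

UNSATISFIABLE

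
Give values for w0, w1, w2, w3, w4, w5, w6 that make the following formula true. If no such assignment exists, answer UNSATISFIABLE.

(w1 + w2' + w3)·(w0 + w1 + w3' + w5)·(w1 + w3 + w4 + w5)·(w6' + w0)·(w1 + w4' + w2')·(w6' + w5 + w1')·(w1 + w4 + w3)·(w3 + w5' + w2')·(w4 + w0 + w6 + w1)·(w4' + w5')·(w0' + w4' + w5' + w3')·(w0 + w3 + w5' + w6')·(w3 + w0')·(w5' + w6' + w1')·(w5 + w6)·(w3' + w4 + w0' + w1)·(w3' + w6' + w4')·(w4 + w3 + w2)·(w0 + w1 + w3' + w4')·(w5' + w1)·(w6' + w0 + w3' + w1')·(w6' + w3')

Try w6 = 0.
The clause (w5) is unit, so w5 = 1.
The clause (w4') is unit, so w4 = 0.
The clause (w1) is unit, so w1 = 1.
Try w3 = 1.
No clause remains; w0, w2 are free.

w0 ↦ 1,  w1 ↦ 1,  w2 ↦ 0,  w3 ↦ 1,  w4 ↦ 0,  w5 ↦ 1,  w6 ↦ 0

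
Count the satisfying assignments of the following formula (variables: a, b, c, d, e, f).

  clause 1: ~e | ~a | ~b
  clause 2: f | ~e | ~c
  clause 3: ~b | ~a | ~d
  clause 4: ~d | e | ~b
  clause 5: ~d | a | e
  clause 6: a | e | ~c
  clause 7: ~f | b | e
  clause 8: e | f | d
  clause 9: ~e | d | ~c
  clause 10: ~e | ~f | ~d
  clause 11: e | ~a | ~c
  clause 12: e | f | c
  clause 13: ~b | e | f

11

There are 2^6 = 64 truth assignments over (a, b, c, d, e, f).
Split on b. With b = 1, the clauses containing b are satisfied and ~b drops from the rest; 5 of the 2^5 = 32 assignments to the other variables satisfy what remains.
With b = 0, by the same count on the reduced clause set, 6 assignments work.
(One model: a=F, b=F, c=F, d=F, e=T, f=F.)
Total: 5 + 6 = 11.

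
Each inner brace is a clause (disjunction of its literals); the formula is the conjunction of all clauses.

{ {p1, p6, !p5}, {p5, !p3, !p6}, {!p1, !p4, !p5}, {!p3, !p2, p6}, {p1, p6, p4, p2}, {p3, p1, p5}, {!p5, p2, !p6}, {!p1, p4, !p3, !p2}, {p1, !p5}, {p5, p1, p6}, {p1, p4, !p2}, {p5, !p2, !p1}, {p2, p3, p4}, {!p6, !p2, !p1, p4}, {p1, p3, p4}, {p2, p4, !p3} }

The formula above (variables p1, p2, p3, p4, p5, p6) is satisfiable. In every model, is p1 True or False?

True

Suppose p1 = false.
Unit clause (!p5) forces p5 = false.
Unit clause (p3) forces p3 = true.
Unit clause (!p6) forces p6 = false.
Now (p6) is unsatisfied and unit — conflict.
So every satisfying assignment has p1 = True.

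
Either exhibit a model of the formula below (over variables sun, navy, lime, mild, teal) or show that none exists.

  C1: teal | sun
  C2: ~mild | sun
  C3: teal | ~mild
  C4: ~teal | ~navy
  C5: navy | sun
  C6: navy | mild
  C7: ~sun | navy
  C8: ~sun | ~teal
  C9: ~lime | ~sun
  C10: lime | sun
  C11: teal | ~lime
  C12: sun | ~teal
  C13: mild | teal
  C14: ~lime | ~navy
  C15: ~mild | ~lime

Branch on teal: set teal = 1.
The clause (~navy) is unit, so navy = 0.
The clause (sun) is unit, so sun = 1.
Now (~sun) is unsatisfied and unit — conflict.
Backtrack on teal: now try teal = 0.
The clause (sun) is unit, so sun = 1.
The clause (~mild) is unit, so mild = 0.
Now (mild) is unsatisfied and unit — conflict.
Either choice for teal ends in contradiction.

UNSATISFIABLE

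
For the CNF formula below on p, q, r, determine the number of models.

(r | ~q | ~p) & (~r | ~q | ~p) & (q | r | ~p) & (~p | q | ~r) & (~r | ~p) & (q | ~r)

3

There are 2^3 = 8 truth assignments over (p, q, r).
Check each against the 6 clauses (columns in the order p, q, r):
  F F F  ✓ satisfies all
  F F T  ✗ fails (q | ~r)
  F T F  ✓ satisfies all
  F T T  ✓ satisfies all
  T F F  ✗ fails (q | r | ~p)
  T F T  ✗ fails (~p | q | ~r)
  T T F  ✗ fails (r | ~q | ~p)
  T T T  ✗ fails (~r | ~q | ~p)
3 of the 8 rows are models.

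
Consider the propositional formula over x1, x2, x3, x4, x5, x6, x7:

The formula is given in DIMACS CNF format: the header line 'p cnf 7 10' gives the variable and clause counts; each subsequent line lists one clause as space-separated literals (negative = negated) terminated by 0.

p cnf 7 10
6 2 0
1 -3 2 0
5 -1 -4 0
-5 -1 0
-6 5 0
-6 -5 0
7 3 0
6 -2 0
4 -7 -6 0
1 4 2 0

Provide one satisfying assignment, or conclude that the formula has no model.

Case x6 = True:
(x5) alone gives x5 = True.
Now (¬x5) is unsatisfied and unit — conflict.
So x6 must be the other value — set x6 = False.
(x2) alone gives x2 = True.
Now (¬x2) is unsatisfied and unit — conflict.
Either choice for x6 ends in contradiction.

UNSATISFIABLE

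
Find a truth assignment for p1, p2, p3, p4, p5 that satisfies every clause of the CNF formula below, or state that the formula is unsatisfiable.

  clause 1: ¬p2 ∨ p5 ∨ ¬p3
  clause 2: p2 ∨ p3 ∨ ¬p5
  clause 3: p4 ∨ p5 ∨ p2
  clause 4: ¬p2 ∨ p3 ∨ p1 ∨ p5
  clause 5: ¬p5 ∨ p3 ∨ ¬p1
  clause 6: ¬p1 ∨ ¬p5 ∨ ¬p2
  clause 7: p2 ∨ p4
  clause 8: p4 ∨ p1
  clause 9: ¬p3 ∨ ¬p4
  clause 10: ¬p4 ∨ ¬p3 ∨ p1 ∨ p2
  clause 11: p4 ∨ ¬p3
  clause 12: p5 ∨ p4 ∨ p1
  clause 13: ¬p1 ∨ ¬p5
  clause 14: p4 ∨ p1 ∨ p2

Branch on p2: set p2 = True.
Branch on p5: set p5 = False.
(¬p3) alone gives p3 = False.
(p1) alone gives p1 = True.
Every clause is now satisfied; p4 is unconstrained.

p1=True, p2=True, p3=False, p4=False, p5=False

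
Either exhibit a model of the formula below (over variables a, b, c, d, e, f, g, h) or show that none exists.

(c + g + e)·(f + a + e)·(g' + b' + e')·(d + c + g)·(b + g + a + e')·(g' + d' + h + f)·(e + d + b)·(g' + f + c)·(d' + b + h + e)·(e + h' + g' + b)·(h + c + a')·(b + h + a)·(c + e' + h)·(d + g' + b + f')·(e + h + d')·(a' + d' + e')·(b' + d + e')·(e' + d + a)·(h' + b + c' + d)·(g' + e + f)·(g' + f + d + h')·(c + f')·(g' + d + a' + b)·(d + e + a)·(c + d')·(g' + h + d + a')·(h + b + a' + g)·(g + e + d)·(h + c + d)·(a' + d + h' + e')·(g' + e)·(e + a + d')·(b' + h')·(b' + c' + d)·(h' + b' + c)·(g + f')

Try c = 1.
Try g = 1.
Unit clause (e) forces e = 1.
Unit clause (b') forces b = 0.
Try h = 1.
Unit clause (d) forces d = 1.
Unit clause (a') forces a = 0.
Every clause is now satisfied; f is unconstrained.

a=0, b=0, c=1, d=1, e=1, f=0, g=1, h=1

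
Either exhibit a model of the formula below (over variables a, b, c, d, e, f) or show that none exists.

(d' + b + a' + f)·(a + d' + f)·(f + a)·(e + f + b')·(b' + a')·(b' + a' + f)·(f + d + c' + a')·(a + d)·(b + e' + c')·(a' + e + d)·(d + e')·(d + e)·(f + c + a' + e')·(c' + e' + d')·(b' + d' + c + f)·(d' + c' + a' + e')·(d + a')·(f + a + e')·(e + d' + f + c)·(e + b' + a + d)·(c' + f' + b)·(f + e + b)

Suppose f = 1.
Suppose b = 0.
(c') alone gives c = 0.
Suppose a = 1.
(d) alone gives d = 1.
All clauses hold; e can take either value.

a ↦ 1,  b ↦ 0,  c ↦ 0,  d ↦ 1,  e ↦ 1,  f ↦ 1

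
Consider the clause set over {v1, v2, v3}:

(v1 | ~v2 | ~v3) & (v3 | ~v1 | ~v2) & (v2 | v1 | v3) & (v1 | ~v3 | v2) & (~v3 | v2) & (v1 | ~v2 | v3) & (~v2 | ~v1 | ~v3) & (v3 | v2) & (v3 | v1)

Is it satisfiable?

No

Branch on v3: set v3 = 0.
From the singleton clause (v2), v2 = 1.
From the singleton clause (~v1), v1 = 0.
But (v1) is also a unit clause — contradiction.
Backtrack on v3: now try v3 = 1.
From the singleton clause (v2), v2 = 1.
From the singleton clause (v1), v1 = 1.
But (~v1) is also a unit clause — contradiction.
Either choice for v3 ends in contradiction.
No assignment satisfies every clause.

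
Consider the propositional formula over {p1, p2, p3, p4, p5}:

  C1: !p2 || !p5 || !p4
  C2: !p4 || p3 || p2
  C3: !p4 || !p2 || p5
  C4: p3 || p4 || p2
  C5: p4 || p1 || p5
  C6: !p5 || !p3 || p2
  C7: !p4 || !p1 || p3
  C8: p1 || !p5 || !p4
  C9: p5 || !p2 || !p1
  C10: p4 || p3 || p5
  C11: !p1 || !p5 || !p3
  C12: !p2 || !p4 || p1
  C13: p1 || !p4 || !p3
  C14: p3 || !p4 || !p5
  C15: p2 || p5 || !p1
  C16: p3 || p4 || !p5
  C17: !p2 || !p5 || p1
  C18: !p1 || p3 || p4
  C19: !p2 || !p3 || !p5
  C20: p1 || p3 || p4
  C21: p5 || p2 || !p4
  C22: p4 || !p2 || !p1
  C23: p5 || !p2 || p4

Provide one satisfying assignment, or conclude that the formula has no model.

UNSATISFIABLE

Branch on p2: set p2 = false.
Branch on p4: set p4 = false.
Unit clause (p3) forces p3 = true.
Unit clause (!p5) forces p5 = false.
Unit clause (p1) forces p1 = true.
That conflicts with the unit clause (!p1).
Undo p4 and try p4 = true.
Unit clause (p3) forces p3 = true.
Unit clause (!p5) forces p5 = false.
That conflicts with the unit clause (p5).
Both values of p4 lead to a conflict.
Undo p2 and try p2 = true.
Branch on p5: set p5 = false.
Unit clause (!p4) forces p4 = false.
That conflicts with the unit clause (p4).
Undo p5 and try p5 = true.
Unit clause (!p4) forces p4 = false.
Unit clause (p3) forces p3 = true.
That conflicts with the unit clause (!p3).
Both values of p5 lead to a conflict.
Both values of p2 lead to a conflict.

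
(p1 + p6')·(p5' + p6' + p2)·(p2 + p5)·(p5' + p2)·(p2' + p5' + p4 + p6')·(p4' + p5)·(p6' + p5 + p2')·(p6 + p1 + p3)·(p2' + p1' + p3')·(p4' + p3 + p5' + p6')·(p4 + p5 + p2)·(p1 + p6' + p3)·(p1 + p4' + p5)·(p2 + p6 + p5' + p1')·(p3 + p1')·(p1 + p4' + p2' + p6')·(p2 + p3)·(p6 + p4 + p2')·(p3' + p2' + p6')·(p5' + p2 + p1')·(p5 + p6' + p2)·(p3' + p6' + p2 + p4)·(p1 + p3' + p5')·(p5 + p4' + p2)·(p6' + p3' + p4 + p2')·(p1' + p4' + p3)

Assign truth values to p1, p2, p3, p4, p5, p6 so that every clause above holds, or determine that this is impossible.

Suppose p1 = 1.
Unit clause (p3) forces p3 = 1.
Unit clause (p2') forces p2 = 0.
Unit clause (p5) forces p5 = 1.
But (p5') is also a unit clause — contradiction.
Backtrack on p1: now try p1 = 0.
Unit clause (p6') forces p6 = 0.
Unit clause (p3) forces p3 = 1.
Unit clause (p5') forces p5 = 0.
Unit clause (p2) forces p2 = 1.
Unit clause (p4') forces p4 = 0.
But (p4) is also a unit clause — contradiction.
Neither p1 = 1 nor p1 = 0 works.

UNSATISFIABLE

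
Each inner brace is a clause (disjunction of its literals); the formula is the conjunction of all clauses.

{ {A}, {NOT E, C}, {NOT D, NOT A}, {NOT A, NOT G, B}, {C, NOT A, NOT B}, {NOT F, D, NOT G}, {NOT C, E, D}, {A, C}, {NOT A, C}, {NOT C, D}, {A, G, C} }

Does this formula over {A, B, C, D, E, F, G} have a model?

Unit clause (A) forces A = true.
Unit clause (NOT D) forces D = false.
Unit clause (C) forces C = true.
Now (NOT C) is unsatisfied and unit — conflict.
No assignment satisfies every clause.

No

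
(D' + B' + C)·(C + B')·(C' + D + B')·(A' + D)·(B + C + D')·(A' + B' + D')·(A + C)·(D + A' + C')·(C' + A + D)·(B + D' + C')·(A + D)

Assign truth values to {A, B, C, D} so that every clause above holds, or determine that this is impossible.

A ↦ 0, B ↦ 1, C ↦ 1, D ↦ 1

Branch on C: set C = 1.
Branch on D: set D = 1.
Unit clause (B) forces B = 1.
Unit clause (A') forces A = 0.
Every clause now holds.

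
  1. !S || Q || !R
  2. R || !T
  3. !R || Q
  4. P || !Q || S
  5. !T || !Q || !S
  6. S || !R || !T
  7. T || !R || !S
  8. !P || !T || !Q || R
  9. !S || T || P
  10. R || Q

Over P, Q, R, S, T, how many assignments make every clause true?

3

There are 2^5 = 32 truth assignments over (P, Q, R, S, T).
Split on T. With T = true, the clauses containing T are satisfied and !T drops from the rest; 0 of the 2^4 = 16 assignments to the other variables satisfy what remains.
With T = false, by the same count on the reduced clause set, 3 assignments work.
Total: 0 + 3 = 3.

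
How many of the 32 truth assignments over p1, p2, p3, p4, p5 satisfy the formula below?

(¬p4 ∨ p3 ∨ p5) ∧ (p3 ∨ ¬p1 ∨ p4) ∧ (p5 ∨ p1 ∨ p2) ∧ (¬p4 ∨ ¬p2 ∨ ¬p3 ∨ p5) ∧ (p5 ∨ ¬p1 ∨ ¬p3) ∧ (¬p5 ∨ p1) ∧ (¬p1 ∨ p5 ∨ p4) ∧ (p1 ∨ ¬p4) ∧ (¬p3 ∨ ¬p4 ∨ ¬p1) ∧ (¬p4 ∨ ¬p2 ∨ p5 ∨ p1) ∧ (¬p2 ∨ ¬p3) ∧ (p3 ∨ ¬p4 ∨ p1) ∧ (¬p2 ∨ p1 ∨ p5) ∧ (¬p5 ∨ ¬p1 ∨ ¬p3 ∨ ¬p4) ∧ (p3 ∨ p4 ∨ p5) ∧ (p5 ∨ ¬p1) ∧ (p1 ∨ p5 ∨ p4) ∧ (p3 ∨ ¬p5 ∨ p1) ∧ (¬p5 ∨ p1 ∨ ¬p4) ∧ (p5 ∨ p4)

3

There are 2^5 = 32 truth assignments over (p1, p2, p3, p4, p5).
Split on p2. With p2 = True, the clauses containing p2 are satisfied and ¬p2 drops from the rest; 1 of the 2^4 = 16 assignments to the other variables satisfy what remains.
With p2 = False, by the same count on the reduced clause set, 2 assignments work.
(One model: p1=T, p2=F, p3=F, p4=T, p5=T.)
Total: 1 + 2 = 3.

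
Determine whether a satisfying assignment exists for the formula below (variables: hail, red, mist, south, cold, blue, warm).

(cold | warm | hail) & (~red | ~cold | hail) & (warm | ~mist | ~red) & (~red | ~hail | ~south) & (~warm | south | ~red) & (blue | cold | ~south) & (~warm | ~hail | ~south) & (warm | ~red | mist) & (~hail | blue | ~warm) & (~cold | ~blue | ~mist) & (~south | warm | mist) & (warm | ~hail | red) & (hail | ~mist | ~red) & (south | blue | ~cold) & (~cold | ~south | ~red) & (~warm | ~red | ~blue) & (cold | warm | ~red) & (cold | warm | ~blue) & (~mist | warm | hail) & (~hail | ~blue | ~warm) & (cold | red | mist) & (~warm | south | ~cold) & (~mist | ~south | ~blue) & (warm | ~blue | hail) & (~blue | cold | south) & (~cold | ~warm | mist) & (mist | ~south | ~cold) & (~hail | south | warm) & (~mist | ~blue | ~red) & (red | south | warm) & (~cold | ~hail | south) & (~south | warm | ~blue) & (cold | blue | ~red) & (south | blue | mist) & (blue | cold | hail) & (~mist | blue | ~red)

Yes

Branch on cold: set cold = 1.
Branch on red: set red = 0.
Branch on blue: set blue = 0.
(south) alone gives south = 1.
(mist) alone gives mist = 1.
Branch on warm: set warm = 1.
(~hail) alone gives hail = 0.
All clauses are satisfied.
A satisfying assignment: hail=0; red=0; mist=1; south=1; cold=1; blue=0; warm=1.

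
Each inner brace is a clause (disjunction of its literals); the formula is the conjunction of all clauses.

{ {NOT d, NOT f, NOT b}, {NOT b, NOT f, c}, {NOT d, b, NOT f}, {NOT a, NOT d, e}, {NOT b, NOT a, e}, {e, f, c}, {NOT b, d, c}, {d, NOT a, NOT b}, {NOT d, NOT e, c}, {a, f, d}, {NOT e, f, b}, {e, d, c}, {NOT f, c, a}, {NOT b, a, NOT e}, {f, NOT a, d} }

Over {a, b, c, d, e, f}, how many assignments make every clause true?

There are 2^6 = 64 truth assignments over (a, b, c, d, e, f).
Split on f. With f = true, the clauses containing f are satisfied and NOT f drops from the rest; 6 of the 2^5 = 32 assignments to the other variables satisfy what remains.
With f = false, by the same count on the reduced clause set, 3 assignments work.
(One model: a=F, b=F, c=T, d=F, e=F, f=T.)
Total: 6 + 3 = 9.

9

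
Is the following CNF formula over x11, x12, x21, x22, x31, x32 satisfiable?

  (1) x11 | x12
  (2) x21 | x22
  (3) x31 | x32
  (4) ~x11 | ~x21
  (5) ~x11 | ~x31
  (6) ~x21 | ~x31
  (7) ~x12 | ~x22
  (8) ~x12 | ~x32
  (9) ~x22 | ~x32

Unsatisfiable

Try x11 = 1.
Unit clause (~x21) forces x21 = 0.
Unit clause (x22) forces x22 = 1.
Unit clause (~x31) forces x31 = 0.
Unit clause (x32) forces x32 = 1.
That conflicts with the unit clause (~x32).
So x11 must be the other value — set x11 = 0.
Unit clause (x12) forces x12 = 1.
Unit clause (~x22) forces x22 = 0.
Unit clause (x21) forces x21 = 1.
Unit clause (~x31) forces x31 = 0.
Unit clause (x32) forces x32 = 1.
That conflicts with the unit clause (~x32).
Either choice for x11 ends in contradiction.
No assignment satisfies every clause.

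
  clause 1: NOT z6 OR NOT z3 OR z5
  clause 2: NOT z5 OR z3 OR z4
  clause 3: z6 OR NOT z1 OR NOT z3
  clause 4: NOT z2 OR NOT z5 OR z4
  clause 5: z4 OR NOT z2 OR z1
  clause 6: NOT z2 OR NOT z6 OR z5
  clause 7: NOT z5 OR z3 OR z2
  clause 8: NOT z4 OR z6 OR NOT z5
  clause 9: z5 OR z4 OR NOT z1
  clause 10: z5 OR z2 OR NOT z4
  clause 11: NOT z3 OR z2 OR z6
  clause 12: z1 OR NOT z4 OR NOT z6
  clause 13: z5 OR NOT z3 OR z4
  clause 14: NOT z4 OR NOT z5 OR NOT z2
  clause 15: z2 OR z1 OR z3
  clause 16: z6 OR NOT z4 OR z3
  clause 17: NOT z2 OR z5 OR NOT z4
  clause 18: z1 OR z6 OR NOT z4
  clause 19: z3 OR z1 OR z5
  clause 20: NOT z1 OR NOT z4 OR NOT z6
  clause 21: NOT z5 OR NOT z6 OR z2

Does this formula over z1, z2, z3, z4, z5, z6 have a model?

Try z6 = false.
Try z1 = false.
(NOT z4) alone gives z4 = false.
(NOT z2) alone gives z2 = false.
(NOT z3) alone gives z3 = false.
But (z3) is also a unit clause — contradiction.
Undo z1 and try z1 = true.
(NOT z3) alone gives z3 = false.
(NOT z4) alone gives z4 = false.
(NOT z5) alone gives z5 = false.
But (z5) is also a unit clause — contradiction.
Both values of z1 lead to a conflict.
Undo z6 and try z6 = true.
Try z3 = false.
Try z5 = false.
(NOT z2) alone gives z2 = false.
(NOT z4) alone gives z4 = false.
(NOT z1) alone gives z1 = false.
But (z1) is also a unit clause — contradiction.
Undo z5 and try z5 = true.
(z4) alone gives z4 = true.
(z2) alone gives z2 = true.
But (NOT z2) is also a unit clause — contradiction.
Both values of z5 lead to a conflict.
Undo z3 and try z3 = true.
(z5) alone gives z5 = true.
(z2) alone gives z2 = true.
(z4) alone gives z4 = true.
But (NOT z4) is also a unit clause — contradiction.
Both values of z3 lead to a conflict.
Both values of z6 lead to a conflict.
No assignment satisfies every clause.

Unsatisfiable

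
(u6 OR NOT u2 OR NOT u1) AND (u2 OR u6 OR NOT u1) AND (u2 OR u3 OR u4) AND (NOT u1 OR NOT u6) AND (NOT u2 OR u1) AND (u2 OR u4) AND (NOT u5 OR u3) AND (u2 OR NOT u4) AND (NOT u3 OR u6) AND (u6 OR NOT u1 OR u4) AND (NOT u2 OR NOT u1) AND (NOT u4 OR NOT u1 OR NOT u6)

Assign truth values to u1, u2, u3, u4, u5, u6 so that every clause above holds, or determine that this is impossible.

Try u1 = false.
(NOT u2) alone gives u2 = false.
(u4) alone gives u4 = true.
That conflicts with the unit clause (NOT u4).
That branch fails; take u1 = true instead.
(NOT u6) alone gives u6 = false.
(NOT u2) alone gives u2 = false.
That conflicts with the unit clause (u2).
Both values of u1 lead to a conflict.

UNSATISFIABLE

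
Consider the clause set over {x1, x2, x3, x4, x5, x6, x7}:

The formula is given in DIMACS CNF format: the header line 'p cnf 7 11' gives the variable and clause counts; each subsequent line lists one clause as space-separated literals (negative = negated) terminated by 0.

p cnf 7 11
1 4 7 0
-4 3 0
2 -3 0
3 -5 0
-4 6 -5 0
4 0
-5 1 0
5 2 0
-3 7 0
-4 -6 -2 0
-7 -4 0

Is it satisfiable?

The clause (x4) is unit, so x4 = True.
The clause (x3) is unit, so x3 = True.
The clause (x2) is unit, so x2 = True.
The clause (x7) is unit, so x7 = True.
Now (¬x7) is unsatisfied and unit — conflict.
No assignment satisfies every clause.

No, unsatisfiable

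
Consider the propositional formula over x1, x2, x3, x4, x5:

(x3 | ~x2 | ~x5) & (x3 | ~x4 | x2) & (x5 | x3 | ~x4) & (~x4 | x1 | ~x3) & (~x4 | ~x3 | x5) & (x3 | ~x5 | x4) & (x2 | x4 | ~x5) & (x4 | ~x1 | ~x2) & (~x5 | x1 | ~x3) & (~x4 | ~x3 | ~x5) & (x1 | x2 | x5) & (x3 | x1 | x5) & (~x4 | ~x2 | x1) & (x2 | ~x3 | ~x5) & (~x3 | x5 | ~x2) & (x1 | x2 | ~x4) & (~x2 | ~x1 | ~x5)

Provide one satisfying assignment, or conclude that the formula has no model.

x1 ↦ 1,  x2 ↦ 0,  x3 ↦ 1,  x4 ↦ 0,  x5 ↦ 0

Case x3 = 1:
Case x4 = 0:
Case x2 = 0:
Unit clause (~x5) forces x5 = 0.
Unit clause (x1) forces x1 = 1.
All clauses are satisfied.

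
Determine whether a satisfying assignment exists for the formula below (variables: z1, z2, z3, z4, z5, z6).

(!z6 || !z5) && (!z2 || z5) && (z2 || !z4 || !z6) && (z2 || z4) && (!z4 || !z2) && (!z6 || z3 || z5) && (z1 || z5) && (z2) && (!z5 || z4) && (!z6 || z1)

No

Unit clause (z2) forces z2 = true.
Unit clause (z5) forces z5 = true.
Unit clause (!z6) forces z6 = false.
Unit clause (!z4) forces z4 = false.
Now (z4) is unsatisfied and unit — conflict.
No assignment satisfies every clause.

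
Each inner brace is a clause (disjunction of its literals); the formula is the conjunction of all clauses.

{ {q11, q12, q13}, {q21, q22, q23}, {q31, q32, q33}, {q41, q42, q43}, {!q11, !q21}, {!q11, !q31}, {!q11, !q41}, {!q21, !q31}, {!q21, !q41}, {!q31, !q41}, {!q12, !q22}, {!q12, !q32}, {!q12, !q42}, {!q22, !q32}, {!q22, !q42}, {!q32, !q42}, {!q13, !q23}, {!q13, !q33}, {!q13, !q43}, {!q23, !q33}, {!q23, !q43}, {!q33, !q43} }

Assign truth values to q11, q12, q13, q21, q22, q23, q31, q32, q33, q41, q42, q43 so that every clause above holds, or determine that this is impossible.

Suppose q11 = false.
Suppose q12 = true.
(!q22) alone gives q22 = false.
(!q32) alone gives q32 = false.
(!q42) alone gives q42 = false.
Suppose q21 = true.
(!q31) alone gives q31 = false.
(q33) alone gives q33 = true.
(!q41) alone gives q41 = false.
(q43) alone gives q43 = true.
Now (!q43) is unsatisfied and unit — conflict.
So q21 must be the other value — set q21 = false.
(q23) alone gives q23 = true.
(!q13) alone gives q13 = false.
(!q33) alone gives q33 = false.
(q31) alone gives q31 = true.
(!q41) alone gives q41 = false.
(q43) alone gives q43 = true.
Now (!q43) is unsatisfied and unit — conflict.
Both values of q21 lead to a conflict.
So q12 must be the other value — set q12 = false.
(q13) alone gives q13 = true.
(!q23) alone gives q23 = false.
(!q33) alone gives q33 = false.
(!q43) alone gives q43 = false.
Suppose q21 = true.
(!q31) alone gives q31 = false.
(q32) alone gives q32 = true.
(!q41) alone gives q41 = false.
(q42) alone gives q42 = true.
Now (!q42) is unsatisfied and unit — conflict.
So q21 must be the other value — set q21 = false.
(q22) alone gives q22 = true.
(!q32) alone gives q32 = false.
(q31) alone gives q31 = true.
(!q41) alone gives q41 = false.
(q42) alone gives q42 = true.
Now (!q42) is unsatisfied and unit — conflict.
Both values of q21 lead to a conflict.
Both values of q12 lead to a conflict.
So q11 must be the other value — set q11 = true.
(!q21) alone gives q21 = false.
(!q31) alone gives q31 = false.
(!q41) alone gives q41 = false.
Suppose q22 = true.
(!q12) alone gives q12 = false.
(!q32) alone gives q32 = false.
(q33) alone gives q33 = true.
(!q42) alone gives q42 = false.
(q43) alone gives q43 = true.
Now (!q43) is unsatisfied and unit — conflict.
So q22 must be the other value — set q22 = false.
(q23) alone gives q23 = true.
(!q13) alone gives q13 = false.
(!q33) alone gives q33 = false.
(q32) alone gives q32 = true.
(!q12) alone gives q12 = false.
(!q42) alone gives q42 = false.
(q43) alone gives q43 = true.
Now (!q43) is unsatisfied and unit — conflict.
Both values of q22 lead to a conflict.
Both values of q11 lead to a conflict.

UNSATISFIABLE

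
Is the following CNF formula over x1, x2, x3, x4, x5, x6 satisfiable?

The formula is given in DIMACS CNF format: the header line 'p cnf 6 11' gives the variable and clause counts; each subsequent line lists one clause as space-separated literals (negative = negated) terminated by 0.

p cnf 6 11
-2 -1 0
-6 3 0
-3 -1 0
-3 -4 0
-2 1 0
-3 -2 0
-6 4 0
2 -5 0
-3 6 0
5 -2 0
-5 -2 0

Satisfiable

Case x2 = False:
(¬x5) alone gives x5 = False.
Case x6 = False:
(¬x3) alone gives x3 = False.
Every clause is now satisfied; x1, x4 are unconstrained.
A satisfying assignment: x1=False,  x2=False,  x3=False,  x4=True,  x5=False,  x6=False.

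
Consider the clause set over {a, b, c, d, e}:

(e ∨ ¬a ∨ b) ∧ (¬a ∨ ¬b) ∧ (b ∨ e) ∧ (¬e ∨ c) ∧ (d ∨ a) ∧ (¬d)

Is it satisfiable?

Unit clause (¬d) forces d = False.
Unit clause (a) forces a = True.
Unit clause (¬b) forces b = False.
Unit clause (e) forces e = True.
Unit clause (c) forces c = True.
This assignment satisfies each clause.
A satisfying assignment: a ↦ True,  b ↦ False,  c ↦ True,  d ↦ False,  e ↦ True.

Yes, satisfiable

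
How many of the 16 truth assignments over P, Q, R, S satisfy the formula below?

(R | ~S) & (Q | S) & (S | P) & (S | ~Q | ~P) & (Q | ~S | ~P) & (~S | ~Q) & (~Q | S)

1

There are 2^4 = 16 truth assignments over (P, Q, R, S).
Check each against the 7 clauses (columns in the order P, Q, R, S):
  F F F F  ✗ fails (Q | S)
  F F F T  ✗ fails (R | ~S)
  F F T F  ✗ fails (Q | S)
  F F T T  ✓ satisfies all
  F T F F  ✗ fails (S | P)
  F T F T  ✗ fails (R | ~S)
  F T T F  ✗ fails (S | P)
  F T T T  ✗ fails (~S | ~Q)
  T F F F  ✗ fails (Q | S)
  T F F T  ✗ fails (R | ~S)
  T F T F  ✗ fails (Q | S)
  T F T T  ✗ fails (Q | ~S | ~P)
  T T F F  ✗ fails (S | ~Q | ~P)
  T T F T  ✗ fails (R | ~S)
  T T T F  ✗ fails (S | ~Q | ~P)
  T T T T  ✗ fails (~S | ~Q)
1 of the 16 rows is a model.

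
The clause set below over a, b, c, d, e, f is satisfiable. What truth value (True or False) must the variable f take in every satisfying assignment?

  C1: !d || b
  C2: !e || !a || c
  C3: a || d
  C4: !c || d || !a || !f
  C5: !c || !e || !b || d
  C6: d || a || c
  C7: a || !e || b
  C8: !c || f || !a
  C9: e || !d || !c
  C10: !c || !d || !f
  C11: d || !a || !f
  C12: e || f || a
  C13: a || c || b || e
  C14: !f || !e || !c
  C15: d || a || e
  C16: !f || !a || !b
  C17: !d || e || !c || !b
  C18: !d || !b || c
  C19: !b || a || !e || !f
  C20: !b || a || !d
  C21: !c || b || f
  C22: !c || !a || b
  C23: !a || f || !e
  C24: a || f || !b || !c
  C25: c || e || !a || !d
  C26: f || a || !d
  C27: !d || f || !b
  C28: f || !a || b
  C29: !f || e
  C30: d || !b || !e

Suppose f = true.
From the singleton clause (e), e = true.
From the singleton clause (!c), c = false.
From the singleton clause (!a), a = false.
From the singleton clause (d), d = true.
From the singleton clause (b), b = true.
But (!b) is also a unit clause — contradiction.
So every satisfying assignment has f = False.

False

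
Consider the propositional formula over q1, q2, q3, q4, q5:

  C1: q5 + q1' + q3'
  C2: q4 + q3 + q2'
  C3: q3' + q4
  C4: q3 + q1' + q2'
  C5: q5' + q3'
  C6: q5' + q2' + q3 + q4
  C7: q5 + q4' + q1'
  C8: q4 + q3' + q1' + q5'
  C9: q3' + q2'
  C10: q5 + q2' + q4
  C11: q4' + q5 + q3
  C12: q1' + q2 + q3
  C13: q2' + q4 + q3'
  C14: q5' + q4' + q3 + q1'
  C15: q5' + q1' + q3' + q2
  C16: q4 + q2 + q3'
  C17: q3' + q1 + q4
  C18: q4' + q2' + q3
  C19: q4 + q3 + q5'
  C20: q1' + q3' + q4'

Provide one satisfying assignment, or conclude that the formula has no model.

q1=0,  q2=0,  q3=0,  q4=1,  q5=1

Case q3 = 0:
Case q4 = 1:
From the singleton clause (q5), q5 = 1.
From the singleton clause (q1'), q1 = 0.
From the singleton clause (q2'), q2 = 0.
Every clause now holds.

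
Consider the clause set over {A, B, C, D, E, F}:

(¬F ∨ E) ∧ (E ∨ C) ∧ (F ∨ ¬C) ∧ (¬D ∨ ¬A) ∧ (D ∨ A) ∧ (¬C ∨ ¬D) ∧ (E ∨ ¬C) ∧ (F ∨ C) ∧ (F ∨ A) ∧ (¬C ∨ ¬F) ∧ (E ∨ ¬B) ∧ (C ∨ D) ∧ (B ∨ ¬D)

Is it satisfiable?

Yes, satisfiable

Branch on F: set F = True.
Unit clause (E) forces E = True.
Unit clause (¬C) forces C = False.
Unit clause (D) forces D = True.
Unit clause (¬A) forces A = False.
Unit clause (B) forces B = True.
Every clause now holds.
A satisfying assignment: A=False,  B=True,  C=False,  D=True,  E=True,  F=True.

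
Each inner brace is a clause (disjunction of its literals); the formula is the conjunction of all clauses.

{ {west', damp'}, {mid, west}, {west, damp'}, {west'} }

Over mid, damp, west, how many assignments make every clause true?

There are 2^3 = 8 truth assignments over (mid, damp, west).
Split on damp. With damp = 1, the clauses containing damp are satisfied and damp' drops from the rest; 0 of the 2^2 = 4 assignments to the other variables satisfy what remains.
With damp = 0, by the same count on the reduced clause set, 1 assignment works.
Total: 0 + 1 = 1.

1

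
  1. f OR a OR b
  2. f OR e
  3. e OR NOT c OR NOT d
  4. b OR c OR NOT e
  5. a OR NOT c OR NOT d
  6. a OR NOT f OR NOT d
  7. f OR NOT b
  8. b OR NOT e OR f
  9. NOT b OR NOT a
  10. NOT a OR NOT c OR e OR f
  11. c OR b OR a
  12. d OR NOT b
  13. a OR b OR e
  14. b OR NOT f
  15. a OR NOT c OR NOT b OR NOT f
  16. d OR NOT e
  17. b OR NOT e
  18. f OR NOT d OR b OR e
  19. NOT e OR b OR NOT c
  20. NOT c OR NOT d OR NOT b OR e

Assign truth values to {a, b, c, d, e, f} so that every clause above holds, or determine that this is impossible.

UNSATISFIABLE

Try f = true.
Unit clause (b) forces b = true.
Unit clause (NOT a) forces a = false.
Unit clause (NOT d) forces d = false.
But (d) is also a unit clause — contradiction.
Undo f and try f = false.
Unit clause (e) forces e = true.
Unit clause (NOT b) forces b = false.
But (b) is also a unit clause — contradiction.
Neither f = true nor f = false works.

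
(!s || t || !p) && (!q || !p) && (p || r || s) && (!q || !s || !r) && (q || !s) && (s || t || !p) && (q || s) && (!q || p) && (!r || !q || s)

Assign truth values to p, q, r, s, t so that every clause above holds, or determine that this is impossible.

UNSATISFIABLE

Branch on q: set q = false.
From the singleton clause (!s), s = false.
Now (s) is unsatisfied and unit — conflict.
So q must be the other value — set q = true.
From the singleton clause (!p), p = false.
Now (p) is unsatisfied and unit — conflict.
Neither q = true nor q = false works.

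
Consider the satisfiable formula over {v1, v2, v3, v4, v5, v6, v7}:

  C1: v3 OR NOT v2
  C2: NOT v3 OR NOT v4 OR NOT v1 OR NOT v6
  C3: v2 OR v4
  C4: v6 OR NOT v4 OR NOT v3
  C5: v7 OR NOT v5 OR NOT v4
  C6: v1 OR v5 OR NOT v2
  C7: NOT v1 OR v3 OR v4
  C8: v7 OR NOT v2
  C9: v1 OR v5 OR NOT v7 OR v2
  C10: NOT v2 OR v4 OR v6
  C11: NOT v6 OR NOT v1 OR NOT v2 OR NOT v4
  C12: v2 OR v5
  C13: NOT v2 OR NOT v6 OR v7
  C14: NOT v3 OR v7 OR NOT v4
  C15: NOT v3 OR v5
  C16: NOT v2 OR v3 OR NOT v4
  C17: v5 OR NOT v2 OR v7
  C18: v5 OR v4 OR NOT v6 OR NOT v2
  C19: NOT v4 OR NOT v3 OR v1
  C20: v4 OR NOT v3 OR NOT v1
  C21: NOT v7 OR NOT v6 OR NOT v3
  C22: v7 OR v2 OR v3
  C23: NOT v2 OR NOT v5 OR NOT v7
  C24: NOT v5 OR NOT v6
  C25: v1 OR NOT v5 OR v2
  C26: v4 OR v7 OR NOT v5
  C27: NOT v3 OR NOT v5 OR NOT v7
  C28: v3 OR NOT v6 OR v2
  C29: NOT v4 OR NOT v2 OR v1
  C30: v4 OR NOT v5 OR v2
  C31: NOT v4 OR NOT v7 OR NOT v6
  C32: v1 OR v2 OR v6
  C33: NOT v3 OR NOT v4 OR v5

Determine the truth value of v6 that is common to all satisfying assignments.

Suppose v6 = true.
From the singleton clause (NOT v5), v5 = false.
From the singleton clause (v2), v2 = true.
From the singleton clause (v3), v3 = true.
But (NOT v3) is also a unit clause — contradiction.
So every satisfying assignment has v6 = False.

False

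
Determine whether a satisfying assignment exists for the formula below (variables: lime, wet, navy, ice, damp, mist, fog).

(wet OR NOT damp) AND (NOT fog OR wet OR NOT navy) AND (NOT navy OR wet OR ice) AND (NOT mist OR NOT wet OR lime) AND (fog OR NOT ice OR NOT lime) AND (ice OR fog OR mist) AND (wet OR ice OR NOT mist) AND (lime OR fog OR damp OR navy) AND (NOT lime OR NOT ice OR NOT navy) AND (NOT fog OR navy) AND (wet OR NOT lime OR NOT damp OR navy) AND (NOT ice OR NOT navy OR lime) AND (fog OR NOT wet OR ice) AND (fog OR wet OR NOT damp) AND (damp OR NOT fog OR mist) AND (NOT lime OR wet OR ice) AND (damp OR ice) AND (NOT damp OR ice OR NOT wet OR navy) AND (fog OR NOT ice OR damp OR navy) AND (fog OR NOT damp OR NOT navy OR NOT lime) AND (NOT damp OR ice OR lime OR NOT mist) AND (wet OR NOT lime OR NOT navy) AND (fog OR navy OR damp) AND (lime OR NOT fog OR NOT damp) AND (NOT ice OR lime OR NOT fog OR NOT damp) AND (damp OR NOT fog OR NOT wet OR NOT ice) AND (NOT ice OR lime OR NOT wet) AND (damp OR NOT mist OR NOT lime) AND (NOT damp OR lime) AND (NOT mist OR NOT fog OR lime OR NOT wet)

Suppose wet = true.
Suppose mist = false.
Suppose ice = false.
From the singleton clause (fog), fog = true.
From the singleton clause (navy), navy = true.
From the singleton clause (damp), damp = true.
From the singleton clause (lime), lime = true.
All clauses are satisfied.
A satisfying assignment: lime=true; wet=true; navy=true; ice=false; damp=true; mist=false; fog=true.

Yes, satisfiable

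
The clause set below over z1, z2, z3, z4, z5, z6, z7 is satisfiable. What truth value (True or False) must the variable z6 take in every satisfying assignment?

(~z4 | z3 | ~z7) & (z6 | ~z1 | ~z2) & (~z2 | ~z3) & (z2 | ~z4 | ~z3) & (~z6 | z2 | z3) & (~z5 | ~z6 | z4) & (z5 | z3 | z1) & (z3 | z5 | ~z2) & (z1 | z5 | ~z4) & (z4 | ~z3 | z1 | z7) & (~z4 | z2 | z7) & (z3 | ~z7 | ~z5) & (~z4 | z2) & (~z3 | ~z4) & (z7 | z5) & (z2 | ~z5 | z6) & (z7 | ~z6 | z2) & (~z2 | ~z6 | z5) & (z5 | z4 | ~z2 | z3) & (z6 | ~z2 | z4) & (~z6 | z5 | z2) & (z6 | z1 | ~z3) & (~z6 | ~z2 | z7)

False

Suppose z6 = 1.
Branch on z2: set z2 = 0.
(z3) alone gives z3 = 1.
(~z4) alone gives z4 = 0.
(~z5) alone gives z5 = 0.
That conflicts with the unit clause (z5).
Backtrack on z2: now try z2 = 1.
(~z3) alone gives z3 = 0.
(z5) alone gives z5 = 1.
(z4) alone gives z4 = 1.
(~z7) alone gives z7 = 0.
That conflicts with the unit clause (z7).
Both values of z2 lead to a conflict.
So every satisfying assignment has z6 = False.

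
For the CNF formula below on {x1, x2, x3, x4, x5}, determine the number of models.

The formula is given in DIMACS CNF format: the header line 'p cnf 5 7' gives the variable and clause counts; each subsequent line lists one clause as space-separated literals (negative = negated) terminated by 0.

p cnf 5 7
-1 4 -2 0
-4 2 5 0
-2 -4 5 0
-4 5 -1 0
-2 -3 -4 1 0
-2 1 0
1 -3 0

11

There are 2^5 = 32 truth assignments over (x1, x2, x3, x4, x5).
Split on x3. With x3 = True, the clauses containing x3 are satisfied and ¬x3 drops from the rest; 4 of the 2^4 = 16 assignments to the other variables satisfy what remains.
With x3 = False, by the same count on the reduced clause set, 7 assignments work.
(One model: x1=F, x2=F, x3=F, x4=F, x5=F.)
Total: 4 + 7 = 11.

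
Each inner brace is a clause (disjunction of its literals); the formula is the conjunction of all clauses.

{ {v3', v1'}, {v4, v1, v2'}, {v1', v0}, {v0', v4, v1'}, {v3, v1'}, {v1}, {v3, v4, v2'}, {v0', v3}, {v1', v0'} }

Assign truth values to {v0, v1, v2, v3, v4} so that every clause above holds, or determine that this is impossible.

UNSATISFIABLE

Unit clause (v1) forces v1 = 1.
Unit clause (v3') forces v3 = 0.
But (v3) is also a unit clause — contradiction.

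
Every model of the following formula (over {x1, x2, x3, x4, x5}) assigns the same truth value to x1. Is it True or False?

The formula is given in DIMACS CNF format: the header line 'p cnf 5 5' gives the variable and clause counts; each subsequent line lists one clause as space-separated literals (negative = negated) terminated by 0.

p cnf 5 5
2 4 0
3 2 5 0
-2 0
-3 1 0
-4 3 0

Suppose x1 = False.
From the singleton clause (¬x2), x2 = False.
From the singleton clause (x4), x4 = True.
From the singleton clause (¬x3), x3 = False.
But (x3) is also a unit clause — contradiction.
So every satisfying assignment has x1 = True.

True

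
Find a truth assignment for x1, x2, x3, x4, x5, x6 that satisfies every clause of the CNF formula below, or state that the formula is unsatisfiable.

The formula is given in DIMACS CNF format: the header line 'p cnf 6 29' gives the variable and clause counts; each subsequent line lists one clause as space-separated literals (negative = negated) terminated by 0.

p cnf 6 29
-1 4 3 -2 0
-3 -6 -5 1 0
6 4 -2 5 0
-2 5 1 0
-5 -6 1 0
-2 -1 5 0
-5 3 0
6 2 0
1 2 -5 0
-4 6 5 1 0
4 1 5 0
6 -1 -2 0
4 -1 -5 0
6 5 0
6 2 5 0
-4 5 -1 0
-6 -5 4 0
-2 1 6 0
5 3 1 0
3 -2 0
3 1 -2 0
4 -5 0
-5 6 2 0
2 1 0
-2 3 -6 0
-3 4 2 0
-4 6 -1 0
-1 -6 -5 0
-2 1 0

x1: True,  x2: False,  x3: False,  x4: False,  x5: False,  x6: True

Branch on x5: set x5 = False.
From the singleton clause (x6), x6 = True.
Branch on x2: set x2 = False.
From the singleton clause (x1), x1 = True.
From the singleton clause (¬x4), x4 = False.
From the singleton clause (¬x3), x3 = False.
This assignment satisfies each clause.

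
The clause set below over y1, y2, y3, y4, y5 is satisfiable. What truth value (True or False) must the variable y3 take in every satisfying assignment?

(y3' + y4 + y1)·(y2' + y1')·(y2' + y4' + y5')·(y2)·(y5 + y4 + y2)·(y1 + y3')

Suppose y3 = 1.
From the singleton clause (y2), y2 = 1.
From the singleton clause (y1'), y1 = 0.
Now (y1) is unsatisfied and unit — conflict.
So every satisfying assignment has y3 = False.

False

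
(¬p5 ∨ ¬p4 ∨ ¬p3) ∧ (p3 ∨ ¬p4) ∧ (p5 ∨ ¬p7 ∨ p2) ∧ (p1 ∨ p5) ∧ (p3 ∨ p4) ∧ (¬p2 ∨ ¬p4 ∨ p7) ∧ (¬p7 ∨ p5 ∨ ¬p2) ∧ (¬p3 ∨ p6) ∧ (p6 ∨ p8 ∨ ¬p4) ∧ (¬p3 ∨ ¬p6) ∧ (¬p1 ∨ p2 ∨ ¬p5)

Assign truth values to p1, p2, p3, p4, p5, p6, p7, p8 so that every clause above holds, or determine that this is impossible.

Case p3 = True:
The clause (p6) is unit, so p6 = True.
Now (¬p6) is unsatisfied and unit — conflict.
Undo p3 and try p3 = False.
The clause (¬p4) is unit, so p4 = False.
Now (p4) is unsatisfied and unit — conflict.
Neither p3 = True nor p3 = False works.

UNSATISFIABLE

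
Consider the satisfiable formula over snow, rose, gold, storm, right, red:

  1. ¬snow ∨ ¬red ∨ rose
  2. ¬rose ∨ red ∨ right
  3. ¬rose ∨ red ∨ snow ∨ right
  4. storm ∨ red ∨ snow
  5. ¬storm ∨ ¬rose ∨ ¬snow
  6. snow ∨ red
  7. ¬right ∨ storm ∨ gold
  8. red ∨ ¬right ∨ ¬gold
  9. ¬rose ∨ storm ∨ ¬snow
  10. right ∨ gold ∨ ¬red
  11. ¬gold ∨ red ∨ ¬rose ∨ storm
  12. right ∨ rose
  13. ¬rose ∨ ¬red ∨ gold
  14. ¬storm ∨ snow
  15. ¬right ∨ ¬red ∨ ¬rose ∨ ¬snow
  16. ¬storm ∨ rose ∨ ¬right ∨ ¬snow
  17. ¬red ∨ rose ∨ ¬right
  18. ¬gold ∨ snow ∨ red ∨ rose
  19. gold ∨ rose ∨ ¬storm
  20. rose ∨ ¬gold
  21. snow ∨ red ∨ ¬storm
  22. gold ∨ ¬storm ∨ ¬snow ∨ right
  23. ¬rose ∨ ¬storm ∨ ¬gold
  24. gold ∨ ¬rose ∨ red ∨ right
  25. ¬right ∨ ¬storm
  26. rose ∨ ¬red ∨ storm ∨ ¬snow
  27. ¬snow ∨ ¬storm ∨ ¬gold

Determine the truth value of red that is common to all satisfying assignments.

Suppose red = False.
Unit clause (snow) forces snow = True.
Branch on rose: set rose = False.
Unit clause (right) forces right = True.
Unit clause (¬gold) forces gold = False.
Unit clause (storm) forces storm = True.
But (¬storm) is also a unit clause — contradiction.
Undo rose and try rose = True.
Unit clause (right) forces right = True.
Unit clause (¬storm) forces storm = False.
But (storm) is also a unit clause — contradiction.
Either choice for rose ends in contradiction.
So every satisfying assignment has red = True.

True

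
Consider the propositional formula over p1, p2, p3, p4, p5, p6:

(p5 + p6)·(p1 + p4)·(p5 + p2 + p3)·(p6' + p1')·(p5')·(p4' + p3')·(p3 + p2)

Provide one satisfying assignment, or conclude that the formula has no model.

p1=0, p2=1, p3=0, p4=1, p5=0, p6=1

The clause (p5') is unit, so p5 = 0.
The clause (p6) is unit, so p6 = 1.
The clause (p1') is unit, so p1 = 0.
The clause (p4) is unit, so p4 = 1.
The clause (p3') is unit, so p3 = 0.
The clause (p2) is unit, so p2 = 1.
All clauses are satisfied.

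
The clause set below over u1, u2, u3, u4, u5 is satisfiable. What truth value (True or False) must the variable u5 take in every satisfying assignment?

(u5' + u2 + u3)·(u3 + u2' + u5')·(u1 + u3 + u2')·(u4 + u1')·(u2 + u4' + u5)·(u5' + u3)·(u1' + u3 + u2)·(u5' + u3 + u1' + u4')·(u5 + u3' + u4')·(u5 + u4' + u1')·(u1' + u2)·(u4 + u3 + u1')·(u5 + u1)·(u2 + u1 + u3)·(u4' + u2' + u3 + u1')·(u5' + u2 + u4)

Suppose u5 = 0.
The clause (u1) is unit, so u1 = 1.
The clause (u4) is unit, so u4 = 1.
But (u4') is also a unit clause — contradiction.
So every satisfying assignment has u5 = True.

True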